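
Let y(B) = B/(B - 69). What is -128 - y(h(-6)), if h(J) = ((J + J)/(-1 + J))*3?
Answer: -19060/149 ≈ -127.92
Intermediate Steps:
h(J) = 6*J/(-1 + J) (h(J) = ((2*J)/(-1 + J))*3 = (2*J/(-1 + J))*3 = 6*J/(-1 + J))
y(B) = B/(-69 + B)
-128 - y(h(-6)) = -128 - 6*(-6)/(-1 - 6)/(-69 + 6*(-6)/(-1 - 6)) = -128 - 6*(-6)/(-7)/(-69 + 6*(-6)/(-7)) = -128 - 6*(-6)*(-⅐)/(-69 + 6*(-6)*(-⅐)) = -128 - 36/(7*(-69 + 36/7)) = -128 - 36/(7*(-447/7)) = -128 - 36*(-7)/(7*447) = -128 - 1*(-12/149) = -128 + 12/149 = -19060/149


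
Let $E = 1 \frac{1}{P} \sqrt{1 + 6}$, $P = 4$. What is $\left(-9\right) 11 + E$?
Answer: $-99 + \frac{\sqrt{7}}{4} \approx -98.339$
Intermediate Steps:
$E = \frac{\sqrt{7}}{4}$ ($E = 1 \cdot \frac{1}{4} \sqrt{1 + 6} = 1 \cdot \frac{1}{4} \sqrt{7} = \frac{\sqrt{7}}{4} \approx 0.66144$)
$\left(-9\right) 11 + E = \left(-9\right) 11 + \frac{\sqrt{7}}{4} = -99 + \frac{\sqrt{7}}{4}$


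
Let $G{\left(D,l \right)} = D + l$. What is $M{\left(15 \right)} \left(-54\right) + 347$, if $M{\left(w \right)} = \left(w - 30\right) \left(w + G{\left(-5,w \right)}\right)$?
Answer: $20597$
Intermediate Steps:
$M{\left(w \right)} = \left(-30 + w\right) \left(-5 + 2 w\right)$ ($M{\left(w \right)} = \left(w - 30\right) \left(w + \left(-5 + w\right)\right) = \left(-30 + w\right) \left(-5 + 2 w\right)$)
$M{\left(15 \right)} \left(-54\right) + 347 = \left(150 - 975 + 2 \cdot 15^{2}\right) \left(-54\right) + 347 = \left(150 - 975 + 2 \cdot 225\right) \left(-54\right) + 347 = \left(150 - 975 + 450\right) \left(-54\right) + 347 = \left(-375\right) \left(-54\right) + 347 = 20250 + 347 = 20597$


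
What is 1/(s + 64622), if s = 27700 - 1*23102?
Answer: 1/69220 ≈ 1.4447e-5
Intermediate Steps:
s = 4598 (s = 27700 - 23102 = 4598)
1/(s + 64622) = 1/(4598 + 64622) = 1/69220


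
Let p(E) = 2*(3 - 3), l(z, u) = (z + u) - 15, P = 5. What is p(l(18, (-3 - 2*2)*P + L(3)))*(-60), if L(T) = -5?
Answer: 0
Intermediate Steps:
l(z, u) = -15 + u + z (l(z, u) = (u + z) - 15 = -15 + u + z)
p(E) = 0 (p(E) = 2*0 = 0)
p(l(18, (-3 - 2*2)*P + L(3)))*(-60) = 0*(-60) = 0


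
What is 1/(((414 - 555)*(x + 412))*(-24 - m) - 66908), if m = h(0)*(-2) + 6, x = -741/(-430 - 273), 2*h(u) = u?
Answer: 37/62171494 ≈ 5.9513e-7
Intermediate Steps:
h(u) = u/2
x = 39/37 (x = -741/(-703) = -741*(-1/703) = 39/37 ≈ 1.0541)
m = 6 (m = ((½)*0)*(-2) + 6 = 0*(-2) + 6 = 0 + 6 = 6)
1/(((414 - 555)*(x + 412))*(-24 - m) - 66908) = 1/(((414 - 555)*(39/37 + 412))*(-24 - 1*6) - 66908) = 1/((-141*15283/37)*(-24 - 6) - 66908) = 1/(-2154903/37*(-30) - 66908) = 1/(64647090/37 - 66908) = 1/(62171494/37) = 37/62171494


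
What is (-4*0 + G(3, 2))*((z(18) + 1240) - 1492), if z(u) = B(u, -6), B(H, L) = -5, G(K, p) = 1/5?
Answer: -257/5 ≈ -51.400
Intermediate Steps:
G(K, p) = ⅕
z(u) = -5
(-4*0 + G(3, 2))*((z(18) + 1240) - 1492) = (-4*0 + ⅕)*((-5 + 1240) - 1492) = (0 + ⅕)*(1235 - 1492) = (⅕)*(-257) = -257/5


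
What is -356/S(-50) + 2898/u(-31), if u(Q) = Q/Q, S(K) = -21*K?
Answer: 1521272/525 ≈ 2897.7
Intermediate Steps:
u(Q) = 1
-356/S(-50) + 2898/u(-31) = -356/((-21*(-50))) + 2898/1 = -356/1050 + 2898*1 = -356*1/1050 + 2898 = -178/525 + 2898 = 1521272/525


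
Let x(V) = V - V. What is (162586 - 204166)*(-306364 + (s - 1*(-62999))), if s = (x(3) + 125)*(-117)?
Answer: 10727224200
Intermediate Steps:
x(V) = 0
s = -14625 (s = (0 + 125)*(-117) = 125*(-117) = -14625)
(162586 - 204166)*(-306364 + (s - 1*(-62999))) = (162586 - 204166)*(-306364 + (-14625 - 1*(-62999))) = -41580*(-306364 + (-14625 + 62999)) = -41580*(-306364 + 48374) = -41580*(-257990) = 10727224200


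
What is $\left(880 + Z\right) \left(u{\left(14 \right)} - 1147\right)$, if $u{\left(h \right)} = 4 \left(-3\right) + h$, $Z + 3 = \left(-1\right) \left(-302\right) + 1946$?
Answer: $-3578125$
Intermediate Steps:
$Z = 2245$ ($Z = -3 + \left(\left(-1\right) \left(-302\right) + 1946\right) = -3 + \left(302 + 1946\right) = -3 + 2248 = 2245$)
$u{\left(h \right)} = -12 + h$
$\left(880 + Z\right) \left(u{\left(14 \right)} - 1147\right) = \left(880 + 2245\right) \left(\left(-12 + 14\right) - 1147\right) = 3125 \left(2 - 1147\right) = 3125 \left(-1145\right) = -3578125$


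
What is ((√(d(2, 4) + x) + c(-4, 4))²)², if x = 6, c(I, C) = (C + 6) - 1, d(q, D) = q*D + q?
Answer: 28561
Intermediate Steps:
d(q, D) = q + D*q (d(q, D) = D*q + q = q + D*q)
c(I, C) = 5 + C (c(I, C) = (6 + C) - 1 = 5 + C)
((√(d(2, 4) + x) + c(-4, 4))²)² = ((√(2*(1 + 4) + 6) + (5 + 4))²)² = ((√(2*5 + 6) + 9)²)² = ((√(10 + 6) + 9)²)² = ((√16 + 9)²)² = ((4 + 9)²)² = (13²)² = 169² = 28561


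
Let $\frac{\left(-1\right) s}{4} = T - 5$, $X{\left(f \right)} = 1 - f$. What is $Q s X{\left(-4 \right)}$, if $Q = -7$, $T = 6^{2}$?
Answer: $4340$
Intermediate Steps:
$T = 36$
$s = -124$ ($s = - 4 \left(36 - 5\right) = \left(-4\right) 31 = -124$)
$Q s X{\left(-4 \right)} = \left(-7\right) \left(-124\right) \left(1 - -4\right) = 868 \left(1 + 4\right) = 868 \cdot 5 = 4340$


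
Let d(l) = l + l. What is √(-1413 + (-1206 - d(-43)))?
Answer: I*√2533 ≈ 50.329*I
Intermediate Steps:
d(l) = 2*l
√(-1413 + (-1206 - d(-43))) = √(-1413 + (-1206 - 2*(-43))) = √(-1413 + (-1206 - 1*(-86))) = √(-1413 + (-1206 + 86)) = √(-1413 - 1120) = √(-2533) = I*√2533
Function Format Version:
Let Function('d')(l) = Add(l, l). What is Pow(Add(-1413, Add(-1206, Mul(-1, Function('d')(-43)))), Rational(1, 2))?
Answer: Mul(I, Pow(2533, Rational(1, 2))) ≈ Mul(50.329, I)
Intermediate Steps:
Function('d')(l) = Mul(2, l)
Pow(Add(-1413, Add(-1206, Mul(-1, Function('d')(-43)))), Rational(1, 2)) = Pow(Add(-1413, Add(-1206, Mul(-1, Mul(2, -43)))), Rational(1, 2)) = Pow(Add(-1413, Add(-1206, Mul(-1, -86))), Rational(1, 2)) = Pow(Add(-1413, Add(-1206, 86)), Rational(1, 2)) = Pow(Add(-1413, -1120), Rational(1, 2)) = Pow(-2533, Rational(1, 2)) = Mul(I, Pow(2533, Rational(1, 2)))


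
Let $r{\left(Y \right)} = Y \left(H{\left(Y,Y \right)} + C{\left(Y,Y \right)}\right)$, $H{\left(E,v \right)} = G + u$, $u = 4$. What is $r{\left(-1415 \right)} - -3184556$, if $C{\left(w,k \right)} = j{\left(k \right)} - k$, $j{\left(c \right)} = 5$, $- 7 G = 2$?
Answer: $\frac{8190002}{7} \approx 1.17 \cdot 10^{6}$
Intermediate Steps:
$G = - \frac{2}{7}$ ($G = \left(- \frac{1}{7}\right) 2 = - \frac{2}{7} \approx -0.28571$)
$C{\left(w,k \right)} = 5 - k$
$H{\left(E,v \right)} = \frac{26}{7}$ ($H{\left(E,v \right)} = - \frac{2}{7} + 4 = \frac{26}{7}$)
$r{\left(Y \right)} = Y \left(\frac{61}{7} - Y\right)$ ($r{\left(Y \right)} = Y \left(\frac{26}{7} - \left(-5 + Y\right)\right) = Y \left(\frac{61}{7} - Y\right)$)
$r{\left(-1415 \right)} - -3184556 = \frac{1}{7} \left(-1415\right) \left(61 - -9905\right) - -3184556 = \frac{1}{7} \left(-1415\right) \left(61 + 9905\right) + 3184556 = \frac{1}{7} \left(-1415\right) 9966 + 3184556 = - \frac{14101890}{7} + 3184556 = \frac{8190002}{7}$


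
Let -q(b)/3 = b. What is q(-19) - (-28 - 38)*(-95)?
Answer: -6213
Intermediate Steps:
q(b) = -3*b
q(-19) - (-28 - 38)*(-95) = -3*(-19) - (-28 - 38)*(-95) = 57 - (-66)*(-95) = 57 - 1*6270 = 57 - 6270 = -6213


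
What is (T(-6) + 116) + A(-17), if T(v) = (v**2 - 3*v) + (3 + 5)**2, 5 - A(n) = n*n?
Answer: -50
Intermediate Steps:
A(n) = 5 - n**2 (A(n) = 5 - n*n = 5 - n**2)
T(v) = 64 + v**2 - 3*v (T(v) = (v**2 - 3*v) + 8**2 = (v**2 - 3*v) + 64 = 64 + v**2 - 3*v)
(T(-6) + 116) + A(-17) = ((64 + (-6)**2 - 3*(-6)) + 116) + (5 - 1*(-17)**2) = ((64 + 36 + 18) + 116) + (5 - 1*289) = (118 + 116) + (5 - 289) = 234 - 284 = -50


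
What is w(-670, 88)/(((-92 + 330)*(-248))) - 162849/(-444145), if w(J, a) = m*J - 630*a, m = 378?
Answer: 5239984317/936257660 ≈ 5.5967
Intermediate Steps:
w(J, a) = -630*a + 378*J (w(J, a) = 378*J - 630*a = -630*a + 378*J)
w(-670, 88)/(((-92 + 330)*(-248))) - 162849/(-444145) = (-630*88 + 378*(-670))/(((-92 + 330)*(-248))) - 162849/(-444145) = (-55440 - 253260)/((238*(-248))) - 162849*(-1/444145) = -308700/(-59024) + 162849/444145 = -308700*(-1/59024) + 162849/444145 = 11025/2108 + 162849/444145 = 5239984317/936257660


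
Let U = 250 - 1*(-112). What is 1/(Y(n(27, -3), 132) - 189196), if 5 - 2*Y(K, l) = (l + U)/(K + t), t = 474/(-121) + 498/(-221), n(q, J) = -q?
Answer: -1774038/335623248299 ≈ -5.2858e-6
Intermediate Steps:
U = 362 (U = 250 + 112 = 362)
t = -165012/26741 (t = 474*(-1/121) + 498*(-1/221) = -474/121 - 498/221 = -165012/26741 ≈ -6.1707)
Y(K, l) = 5/2 - (362 + l)/(2*(-165012/26741 + K)) (Y(K, l) = 5/2 - (l + 362)/(2*(K - 165012/26741)) = 5/2 - (362 + l)/(2*(-165012/26741 + K)))
1/(Y(n(27, -3), 132) - 189196) = 1/((-10505302 - 26741*132 + 133705*(-1*27))/(2*(-165012 + 26741*(-1*27))) - 189196) = 1/((-10505302 - 3529812 + 133705*(-27))/(2*(-165012 + 26741*(-27))) - 189196) = 1/((-10505302 - 3529812 - 3610035)/(2*(-165012 - 722007)) - 189196) = 1/((½)*(-17645149)/(-887019) - 189196) = 1/((½)*(-1/887019)*(-17645149) - 189196) = 1/(17645149/1774038 - 189196) = 1/(-335623248299/1774038) = -1774038/335623248299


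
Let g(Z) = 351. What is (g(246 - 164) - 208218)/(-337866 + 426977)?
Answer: -18897/8101 ≈ -2.3327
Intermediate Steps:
(g(246 - 164) - 208218)/(-337866 + 426977) = (351 - 208218)/(-337866 + 426977) = -207867/89111 = -207867*1/89111 = -18897/8101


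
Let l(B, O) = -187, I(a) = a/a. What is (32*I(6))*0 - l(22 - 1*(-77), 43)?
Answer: 187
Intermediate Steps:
I(a) = 1
(32*I(6))*0 - l(22 - 1*(-77), 43) = (32*1)*0 - 1*(-187) = 32*0 + 187 = 0 + 187 = 187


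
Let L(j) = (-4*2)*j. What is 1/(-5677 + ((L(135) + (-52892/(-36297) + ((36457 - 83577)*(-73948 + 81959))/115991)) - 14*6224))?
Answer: -4210125327/408996492913079 ≈ -1.0294e-5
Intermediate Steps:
L(j) = -8*j
1/(-5677 + ((L(135) + (-52892/(-36297) + ((36457 - 83577)*(-73948 + 81959))/115991)) - 14*6224)) = 1/(-5677 + ((-8*135 + (-52892/(-36297) + ((36457 - 83577)*(-73948 + 81959))/115991)) - 14*6224)) = 1/(-5677 + ((-1080 + (-52892*(-1/36297) - 47120*8011*(1/115991))) - 87136)) = 1/(-5677 + ((-1080 + (52892/36297 - 377478320*1/115991)) - 87136)) = 1/(-5677 + ((-1080 + (52892/36297 - 377478320/115991)) - 87136)) = 1/(-5677 + ((-1080 - 13695195585068/4210125327) - 87136)) = 1/(-5677 + (-18242130938228/4210125327 - 87136)) = 1/(-5677 - 385095611431700/4210125327) = 1/(-408996492913079/4210125327) = -4210125327/408996492913079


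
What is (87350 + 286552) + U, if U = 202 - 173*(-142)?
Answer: 398670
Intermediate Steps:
U = 24768 (U = 202 + 24566 = 24768)
(87350 + 286552) + U = (87350 + 286552) + 24768 = 373902 + 24768 = 398670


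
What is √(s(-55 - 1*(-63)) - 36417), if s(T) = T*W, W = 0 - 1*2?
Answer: I*√36433 ≈ 190.87*I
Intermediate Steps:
W = -2 (W = 0 - 2 = -2)
s(T) = -2*T (s(T) = T*(-2) = -2*T)
√(s(-55 - 1*(-63)) - 36417) = √(-2*(-55 - 1*(-63)) - 36417) = √(-2*(-55 + 63) - 36417) = √(-2*8 - 36417) = √(-16 - 36417) = √(-36433) = I*√36433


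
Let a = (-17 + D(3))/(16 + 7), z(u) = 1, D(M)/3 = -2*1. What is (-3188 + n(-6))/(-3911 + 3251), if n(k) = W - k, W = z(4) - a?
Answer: 53/11 ≈ 4.8182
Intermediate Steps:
D(M) = -6 (D(M) = 3*(-2*1) = 3*(-2) = -6)
a = -1 (a = (-17 - 6)/(16 + 7) = -23/23 = -23*1/23 = -1)
W = 2 (W = 1 - 1*(-1) = 1 + 1 = 2)
n(k) = 2 - k
(-3188 + n(-6))/(-3911 + 3251) = (-3188 + (2 - 1*(-6)))/(-3911 + 3251) = (-3188 + (2 + 6))/(-660) = (-3188 + 8)*(-1/660) = -3180*(-1/660) = 53/11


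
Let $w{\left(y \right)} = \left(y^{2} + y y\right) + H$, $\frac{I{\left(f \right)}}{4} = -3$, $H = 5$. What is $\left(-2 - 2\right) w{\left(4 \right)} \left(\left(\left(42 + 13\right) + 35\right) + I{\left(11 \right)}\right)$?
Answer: $-11544$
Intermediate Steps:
$I{\left(f \right)} = -12$ ($I{\left(f \right)} = 4 \left(-3\right) = -12$)
$w{\left(y \right)} = 5 + 2 y^{2}$ ($w{\left(y \right)} = \left(y^{2} + y y\right) + 5 = \left(y^{2} + y^{2}\right) + 5 = 2 y^{2} + 5 = 5 + 2 y^{2}$)
$\left(-2 - 2\right) w{\left(4 \right)} \left(\left(\left(42 + 13\right) + 35\right) + I{\left(11 \right)}\right) = \left(-2 - 2\right) \left(5 + 2 \cdot 4^{2}\right) \left(\left(\left(42 + 13\right) + 35\right) - 12\right) = - 4 \left(5 + 2 \cdot 16\right) \left(\left(55 + 35\right) - 12\right) = - 4 \left(5 + 32\right) \left(90 - 12\right) = \left(-4\right) 37 \cdot 78 = \left(-148\right) 78 = -11544$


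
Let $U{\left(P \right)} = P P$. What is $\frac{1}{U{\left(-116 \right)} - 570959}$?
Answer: $- \frac{1}{557503} \approx -1.7937 \cdot 10^{-6}$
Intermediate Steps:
$U{\left(P \right)} = P^{2}$
$\frac{1}{U{\left(-116 \right)} - 570959} = \frac{1}{\left(-116\right)^{2} - 570959} = \frac{1}{13456 - 570959} = \frac{1}{-557503} = - \frac{1}{557503}$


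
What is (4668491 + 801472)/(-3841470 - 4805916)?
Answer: -1823321/2882462 ≈ -0.63256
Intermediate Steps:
(4668491 + 801472)/(-3841470 - 4805916) = 5469963/(-8647386) = 5469963*(-1/8647386) = -1823321/2882462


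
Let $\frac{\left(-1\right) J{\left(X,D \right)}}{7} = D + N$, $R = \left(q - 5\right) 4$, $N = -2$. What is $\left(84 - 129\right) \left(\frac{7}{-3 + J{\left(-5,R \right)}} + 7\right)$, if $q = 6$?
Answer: $- \frac{5040}{17} \approx -296.47$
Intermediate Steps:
$R = 4$ ($R = \left(6 - 5\right) 4 = 1 \cdot 4 = 4$)
$J{\left(X,D \right)} = 14 - 7 D$ ($J{\left(X,D \right)} = - 7 \left(D - 2\right) = - 7 \left(-2 + D\right) = 14 - 7 D$)
$\left(84 - 129\right) \left(\frac{7}{-3 + J{\left(-5,R \right)}} + 7\right) = \left(84 - 129\right) \left(\frac{7}{-3 + \left(14 - 28\right)} + 7\right) = - 45 \left(\frac{7}{-3 + \left(14 - 28\right)} + 7\right) = - 45 \left(\frac{7}{-3 - 14} + 7\right) = - 45 \left(\frac{7}{-17} + 7\right) = - 45 \left(7 \left(- \frac{1}{17}\right) + 7\right) = - 45 \left(- \frac{7}{17} + 7\right) = \left(-45\right) \frac{112}{17} = - \frac{5040}{17}$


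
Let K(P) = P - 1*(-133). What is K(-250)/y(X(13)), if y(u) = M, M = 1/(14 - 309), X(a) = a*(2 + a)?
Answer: 34515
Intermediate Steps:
K(P) = 133 + P (K(P) = P + 133 = 133 + P)
M = -1/295 (M = 1/(-295) = -1/295 ≈ -0.0033898)
y(u) = -1/295
K(-250)/y(X(13)) = (133 - 250)/(-1/295) = -117*(-295) = 34515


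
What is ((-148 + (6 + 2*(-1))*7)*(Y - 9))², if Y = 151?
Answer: 290361600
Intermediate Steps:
((-148 + (6 + 2*(-1))*7)*(Y - 9))² = ((-148 + (6 + 2*(-1))*7)*(151 - 9))² = ((-148 + (6 - 2)*7)*142)² = ((-148 + 4*7)*142)² = ((-148 + 28)*142)² = (-120*142)² = (-17040)² = 290361600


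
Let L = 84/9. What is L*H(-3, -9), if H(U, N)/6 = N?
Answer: -504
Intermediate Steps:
H(U, N) = 6*N
L = 28/3 (L = 84*(1/9) = 28/3 ≈ 9.3333)
L*H(-3, -9) = 28*(6*(-9))/3 = (28/3)*(-54) = -504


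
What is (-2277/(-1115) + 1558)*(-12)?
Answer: -20873364/1115 ≈ -18721.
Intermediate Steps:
(-2277/(-1115) + 1558)*(-12) = (-2277*(-1/1115) + 1558)*(-12) = (2277/1115 + 1558)*(-12) = (1739447/1115)*(-12) = -20873364/1115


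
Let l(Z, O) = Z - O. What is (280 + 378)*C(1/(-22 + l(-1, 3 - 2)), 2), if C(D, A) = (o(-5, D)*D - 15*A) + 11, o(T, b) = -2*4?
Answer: -36848/3 ≈ -12283.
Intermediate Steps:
o(T, b) = -8
C(D, A) = 11 - 15*A - 8*D (C(D, A) = (-8*D - 15*A) + 11 = (-15*A - 8*D) + 11 = 11 - 15*A - 8*D)
(280 + 378)*C(1/(-22 + l(-1, 3 - 2)), 2) = (280 + 378)*(11 - 15*2 - 8/(-22 + (-1 - (3 - 2)))) = 658*(11 - 30 - 8/(-22 + (-1 - 1*1))) = 658*(11 - 30 - 8/(-22 + (-1 - 1))) = 658*(11 - 30 - 8/(-22 - 2)) = 658*(11 - 30 - 8/(-24)) = 658*(11 - 30 - 8*(-1/24)) = 658*(11 - 30 + ⅓) = 658*(-56/3) = -36848/3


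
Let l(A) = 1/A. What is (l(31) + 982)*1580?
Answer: 48099940/31 ≈ 1.5516e+6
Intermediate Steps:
(l(31) + 982)*1580 = (1/31 + 982)*1580 = (30443/31)*1580 = 48099940/31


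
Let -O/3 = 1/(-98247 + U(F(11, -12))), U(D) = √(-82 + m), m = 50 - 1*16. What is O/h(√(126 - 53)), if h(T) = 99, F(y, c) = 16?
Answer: 32749/106177203627 + 4*I*√3/318531610881 ≈ 3.0844e-7 + 2.175e-11*I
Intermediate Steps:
m = 34 (m = 50 - 16 = 34)
U(D) = 4*I*√3 (U(D) = √(-82 + 34) = √(-48) = 4*I*√3)
O = -3/(-98247 + 4*I*√3) ≈ 3.0535e-5 + 2.1533e-9*I
O/h(√(126 - 53)) = (98247/3217491019 + 4*I*√3/3217491019)/99 = (98247/3217491019 + 4*I*√3/3217491019)*(1/99) = 32749/106177203627 + 4*I*√3/318531610881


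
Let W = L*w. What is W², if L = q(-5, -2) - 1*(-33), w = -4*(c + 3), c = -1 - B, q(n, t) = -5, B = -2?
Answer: 200704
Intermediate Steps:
c = 1 (c = -1 - 1*(-2) = -1 + 2 = 1)
w = -16 (w = -4*(1 + 3) = -4*4 = -16)
L = 28 (L = -5 - 1*(-33) = -5 + 33 = 28)
W = -448 (W = 28*(-16) = -448)
W² = (-448)² = 200704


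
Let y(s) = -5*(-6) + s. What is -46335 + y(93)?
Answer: -46212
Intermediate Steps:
y(s) = 30 + s
-46335 + y(93) = -46335 + (30 + 93) = -46335 + 123 = -46212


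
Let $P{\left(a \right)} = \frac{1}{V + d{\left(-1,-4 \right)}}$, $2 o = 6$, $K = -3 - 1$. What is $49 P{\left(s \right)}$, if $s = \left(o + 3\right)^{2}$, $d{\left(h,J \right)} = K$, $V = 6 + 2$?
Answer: $\frac{49}{4} \approx 12.25$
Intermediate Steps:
$K = -4$
$V = 8$
$o = 3$ ($o = \frac{1}{2} \cdot 6 = 3$)
$d{\left(h,J \right)} = -4$
$s = 36$ ($s = \left(3 + 3\right)^{2} = 6^{2} = 36$)
$P{\left(a \right)} = \frac{1}{4}$ ($P{\left(a \right)} = \frac{1}{8 - 4} = \frac{1}{4}$)
$49 P{\left(s \right)} = 49 \cdot \frac{1}{4} = \frac{49}{4}$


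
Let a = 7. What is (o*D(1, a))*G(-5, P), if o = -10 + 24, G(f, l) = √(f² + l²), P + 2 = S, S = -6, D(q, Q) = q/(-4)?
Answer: -7*√89/2 ≈ -33.019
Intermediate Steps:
D(q, Q) = -q/4 (D(q, Q) = q*(-¼) = -q/4)
P = -8 (P = -2 - 6 = -8)
o = 14
(o*D(1, a))*G(-5, P) = (14*(-¼*1))*√((-5)² + (-8)²) = (14*(-¼))*√(25 + 64) = -7*√89/2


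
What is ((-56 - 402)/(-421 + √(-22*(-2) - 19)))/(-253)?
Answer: -229/52624 ≈ -0.0043516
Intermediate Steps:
((-56 - 402)/(-421 + √(-22*(-2) - 19)))/(-253) = -458/(-421 + √(44 - 19))*(-1/253) = -458/(-421 + √25)*(-1/253) = -458/(-421 + 5)*(-1/253) = -458/(-416)*(-1/253) = -458*(-1/416)*(-1/253) = (229/208)*(-1/253) = -229/52624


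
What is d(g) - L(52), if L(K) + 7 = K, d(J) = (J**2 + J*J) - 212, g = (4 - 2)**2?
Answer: -225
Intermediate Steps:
g = 4 (g = 2**2 = 4)
d(J) = -212 + 2*J**2 (d(J) = (J**2 + J**2) - 212 = 2*J**2 - 212 = -212 + 2*J**2)
L(K) = -7 + K
d(g) - L(52) = (-212 + 2*4**2) - (-7 + 52) = (-212 + 2*16) - 1*45 = (-212 + 32) - 45 = -180 - 45 = -225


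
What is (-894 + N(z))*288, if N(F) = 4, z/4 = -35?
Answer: -256320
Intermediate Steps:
z = -140 (z = 4*(-35) = -140)
(-894 + N(z))*288 = (-894 + 4)*288 = -890*288 = -256320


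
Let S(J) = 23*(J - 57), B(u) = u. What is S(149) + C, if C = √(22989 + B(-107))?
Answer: 2116 + √22882 ≈ 2267.3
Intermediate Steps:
S(J) = -1311 + 23*J (S(J) = 23*(-57 + J) = -1311 + 23*J)
C = √22882 (C = √(22989 - 107) = √22882 ≈ 151.27)
S(149) + C = (-1311 + 23*149) + √22882 = (-1311 + 3427) + √22882 = 2116 + √22882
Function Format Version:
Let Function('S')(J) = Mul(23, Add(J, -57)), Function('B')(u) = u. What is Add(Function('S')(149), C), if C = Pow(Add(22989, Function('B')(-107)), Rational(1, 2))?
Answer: Add(2116, Pow(22882, Rational(1, 2))) ≈ 2267.3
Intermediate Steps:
Function('S')(J) = Add(-1311, Mul(23, J)) (Function('S')(J) = Mul(23, Add(-57, J)) = Add(-1311, Mul(23, J)))
C = Pow(22882, Rational(1, 2)) (C = Pow(Add(22989, -107), Rational(1, 2)) = Pow(22882, Rational(1, 2)) ≈ 151.27)
Add(Function('S')(149), C) = Add(Add(-1311, Mul(23, 149)), Pow(22882, Rational(1, 2))) = Add(Add(-1311, 3427), Pow(22882, Rational(1, 2))) = Add(2116, Pow(22882, Rational(1, 2)))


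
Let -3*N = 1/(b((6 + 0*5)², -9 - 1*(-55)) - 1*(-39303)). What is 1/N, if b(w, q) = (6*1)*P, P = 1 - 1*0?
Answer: -117927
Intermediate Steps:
P = 1 (P = 1 + 0 = 1)
b(w, q) = 6 (b(w, q) = (6*1)*1 = 6*1 = 6)
N = -1/117927 (N = -1/(3*(6 - 1*(-39303))) = -1/(3*(6 + 39303)) = -⅓/39309 = -⅓*1/39309 = -1/117927 ≈ -8.4798e-6)
1/N = 1/(-1/117927) = -117927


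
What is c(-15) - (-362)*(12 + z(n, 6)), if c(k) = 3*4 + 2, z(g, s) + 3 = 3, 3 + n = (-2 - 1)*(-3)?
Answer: 4358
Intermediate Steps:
n = 6 (n = -3 + (-2 - 1)*(-3) = -3 - 3*(-3) = -3 + 9 = 6)
z(g, s) = 0 (z(g, s) = -3 + 3 = 0)
c(k) = 14 (c(k) = 12 + 2 = 14)
c(-15) - (-362)*(12 + z(n, 6)) = 14 - (-362)*(12 + 0) = 14 - (-362)*12 = 14 - 181*(-24) = 14 + 4344 = 4358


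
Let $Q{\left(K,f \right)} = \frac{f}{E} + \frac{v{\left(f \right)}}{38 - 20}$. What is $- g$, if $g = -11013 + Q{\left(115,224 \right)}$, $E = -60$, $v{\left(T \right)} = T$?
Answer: $\frac{495193}{45} \approx 11004.0$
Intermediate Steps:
$Q{\left(K,f \right)} = \frac{7 f}{180}$ ($Q{\left(K,f \right)} = \frac{f}{-60} + \frac{f}{38 - 20} = f \left(- \frac{1}{60}\right) + \frac{f}{38 - 20} = - \frac{f}{60} + \frac{f}{18} = \frac{7 f}{180}$)
$g = - \frac{495193}{45}$ ($g = -11013 + \frac{7}{180} \cdot 224 = -11013 + \frac{392}{45} = - \frac{495193}{45} \approx -11004.0$)
$- g = \left(-1\right) \left(- \frac{495193}{45}\right) = \frac{495193}{45}$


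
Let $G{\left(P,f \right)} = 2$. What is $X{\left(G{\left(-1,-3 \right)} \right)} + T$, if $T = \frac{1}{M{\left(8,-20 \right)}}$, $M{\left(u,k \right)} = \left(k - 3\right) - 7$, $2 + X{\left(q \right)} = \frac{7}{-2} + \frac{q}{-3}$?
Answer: $- \frac{31}{5} \approx -6.2$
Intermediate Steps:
$X{\left(q \right)} = - \frac{11}{2} - \frac{q}{3}$ ($X{\left(q \right)} = -2 + \left(\frac{7}{-2} + \frac{q}{-3}\right) = -2 + \left(7 \left(- \frac{1}{2}\right) + q \left(- \frac{1}{3}\right)\right) = -2 - \left(\frac{7}{2} + \frac{q}{3}\right) = - \frac{11}{2} - \frac{q}{3}$)
$M{\left(u,k \right)} = -10 + k$ ($M{\left(u,k \right)} = \left(-3 + k\right) - 7 = -10 + k$)
$T = - \frac{1}{30}$ ($T = \frac{1}{-10 - 20} = \frac{1}{-30} = - \frac{1}{30} \approx -0.033333$)
$X{\left(G{\left(-1,-3 \right)} \right)} + T = \left(- \frac{11}{2} - \frac{2}{3}\right) - \frac{1}{30} = - \frac{37}{6} - \frac{1}{30} = - \frac{31}{5}$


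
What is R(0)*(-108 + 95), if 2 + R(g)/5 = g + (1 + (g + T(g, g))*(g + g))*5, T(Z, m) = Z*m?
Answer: -195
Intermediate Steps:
R(g) = 15 + 5*g + 50*g*(g + g²) (R(g) = -10 + 5*(g + (1 + (g + g*g)*(g + g))*5) = -10 + 5*(g + (1 + (g + g²)*(2*g))*5) = -10 + 5*(g + (1 + 2*g*(g + g²))*5) = -10 + 5*(g + (5 + 10*g*(g + g²))) = -10 + 5*(5 + g + 10*g*(g + g²)) = -10 + (25 + 5*g + 50*g*(g + g²)) = 15 + 5*g + 50*g*(g + g²))
R(0)*(-108 + 95) = (15 + 5*0 + 50*0² + 50*0³)*(-108 + 95) = (15 + 0 + 50*0 + 50*0)*(-13) = (15 + 0 + 0 + 0)*(-13) = 15*(-13) = -195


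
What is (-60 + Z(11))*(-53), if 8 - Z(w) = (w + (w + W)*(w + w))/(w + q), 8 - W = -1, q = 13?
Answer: 90047/24 ≈ 3752.0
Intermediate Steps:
W = 9 (W = 8 - 1*(-1) = 8 + 1 = 9)
Z(w) = 8 - (w + 2*w*(9 + w))/(13 + w) (Z(w) = 8 - (w + (w + 9)*(w + w))/(w + 13) = 8 - (w + (9 + w)*(2*w))/(13 + w) = 8 - (w + 2*w*(9 + w))/(13 + w))
(-60 + Z(11))*(-53) = (-60 + (104 - 11*11 - 2*11²)/(13 + 11))*(-53) = (-60 + (104 - 121 - 2*121)/24)*(-53) = (-60 + (104 - 121 - 242)/24)*(-53) = (-60 + (1/24)*(-259))*(-53) = (-60 - 259/24)*(-53) = -1699/24*(-53) = 90047/24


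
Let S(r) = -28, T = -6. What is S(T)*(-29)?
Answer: 812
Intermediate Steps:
S(T)*(-29) = -28*(-29) = 812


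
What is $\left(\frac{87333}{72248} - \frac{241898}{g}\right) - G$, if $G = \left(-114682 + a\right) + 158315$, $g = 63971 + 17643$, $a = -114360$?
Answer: $\frac{208513873941251}{2948224136} \approx 70725.0$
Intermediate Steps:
$g = 81614$
$G = -70727$ ($G = \left(-114682 - 114360\right) + 158315 = -229042 + 158315 = -70727$)
$\left(\frac{87333}{72248} - \frac{241898}{g}\right) - G = \left(\frac{87333}{72248} - \frac{241898}{81614}\right) - -70727 = \left(87333 \cdot \frac{1}{72248} - \frac{120949}{40807}\right) + 70727 = \left(\frac{87333}{72248} - \frac{120949}{40807}\right) + 70727 = - \frac{5174525621}{2948224136} + 70727 = \frac{208513873941251}{2948224136}$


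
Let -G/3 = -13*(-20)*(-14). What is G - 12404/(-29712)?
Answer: 81116861/7428 ≈ 10920.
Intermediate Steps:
G = 10920 (G = -3*(-13*(-20))*(-14) = -780*(-14) = -3*(-3640) = 10920)
G - 12404/(-29712) = 10920 - 12404/(-29712) = 10920 - 12404*(-1/29712) = 10920 + 3101/7428 = 81116861/7428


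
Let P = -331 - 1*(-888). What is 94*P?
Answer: 52358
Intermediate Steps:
P = 557 (P = -331 + 888 = 557)
94*P = 94*557 = 52358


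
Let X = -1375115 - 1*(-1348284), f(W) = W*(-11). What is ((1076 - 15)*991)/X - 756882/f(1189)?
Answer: 6555973313/350922649 ≈ 18.682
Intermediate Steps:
f(W) = -11*W
X = -26831 (X = -1375115 + 1348284 = -26831)
((1076 - 15)*991)/X - 756882/f(1189) = ((1076 - 15)*991)/(-26831) - 756882/((-11*1189)) = (1061*991)*(-1/26831) - 756882/(-13079) = 1051451*(-1/26831) - 756882*(-1/13079) = -1051451/26831 + 756882/13079 = 6555973313/350922649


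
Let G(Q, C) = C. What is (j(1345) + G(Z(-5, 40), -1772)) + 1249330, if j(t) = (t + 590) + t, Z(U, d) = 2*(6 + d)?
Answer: 1250838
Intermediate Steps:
Z(U, d) = 12 + 2*d
j(t) = 590 + 2*t (j(t) = (590 + t) + t = 590 + 2*t)
(j(1345) + G(Z(-5, 40), -1772)) + 1249330 = ((590 + 2*1345) - 1772) + 1249330 = ((590 + 2690) - 1772) + 1249330 = (3280 - 1772) + 1249330 = 1508 + 1249330 = 1250838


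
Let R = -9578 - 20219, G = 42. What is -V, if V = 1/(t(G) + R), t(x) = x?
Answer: 1/29755 ≈ 3.3608e-5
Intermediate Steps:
R = -29797
V = -1/29755 (V = 1/(42 - 29797) = 1/(-29755) = -1/29755 ≈ -3.3608e-5)
-V = -1*(-1/29755) = 1/29755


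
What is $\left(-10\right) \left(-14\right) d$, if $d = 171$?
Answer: $23940$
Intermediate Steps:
$\left(-10\right) \left(-14\right) d = \left(-10\right) \left(-14\right) 171 = 140 \cdot 171 = 23940$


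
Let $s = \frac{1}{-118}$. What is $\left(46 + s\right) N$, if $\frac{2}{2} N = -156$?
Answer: $- \frac{423306}{59} \approx -7174.7$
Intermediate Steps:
$N = -156$
$s = - \frac{1}{118} \approx -0.0084746$
$\left(46 + s\right) N = \left(46 - \frac{1}{118}\right) \left(-156\right) = \frac{5427}{118} \left(-156\right) = - \frac{423306}{59}$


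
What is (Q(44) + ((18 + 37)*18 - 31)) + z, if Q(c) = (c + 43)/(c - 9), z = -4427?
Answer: -121293/35 ≈ -3465.5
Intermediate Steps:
Q(c) = (43 + c)/(-9 + c)
(Q(44) + ((18 + 37)*18 - 31)) + z = ((43 + 44)/(-9 + 44) + ((18 + 37)*18 - 31)) - 4427 = (87/35 + (55*18 - 31)) - 4427 = ((1/35)*87 + (990 - 31)) - 4427 = (87/35 + 959) - 4427 = 33652/35 - 4427 = -121293/35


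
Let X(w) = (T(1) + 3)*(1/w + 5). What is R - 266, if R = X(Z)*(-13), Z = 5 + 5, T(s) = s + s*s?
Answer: -1195/2 ≈ -597.50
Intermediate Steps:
T(s) = s + s²
Z = 10
X(w) = 25 + 5/w (X(w) = (1*(1 + 1) + 3)*(1/w + 5) = (1*2 + 3)*(5 + 1/w) = (2 + 3)*(5 + 1/w) = 5*(5 + 1/w) = 25 + 5/w)
R = -663/2 (R = (25 + 5/10)*(-13) = (25 + 5*(⅒))*(-13) = (25 + ½)*(-13) = (51/2)*(-13) = -663/2 ≈ -331.50)
R - 266 = -663/2 - 266 = -1195/2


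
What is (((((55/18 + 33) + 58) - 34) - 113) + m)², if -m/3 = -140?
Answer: 43652449/324 ≈ 1.3473e+5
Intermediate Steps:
m = 420 (m = -3*(-140) = 420)
(((((55/18 + 33) + 58) - 34) - 113) + m)² = (((((55/18 + 33) + 58) - 34) - 113) + 420)² = ((((649/18 + 58) - 34) - 113) + 420)² = (((1693/18 - 34) - 113) + 420)² = ((1081/18 - 113) + 420)² = (-953/18 + 420)² = (6607/18)² = 43652449/324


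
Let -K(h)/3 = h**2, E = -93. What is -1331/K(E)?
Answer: 1331/25947 ≈ 0.051297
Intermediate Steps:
K(h) = -3*h**2
-1331/K(E) = -1331/((-3*(-93)**2)) = -1331/((-3*8649)) = -1331/(-25947) = -1331*(-1/25947) = 1331/25947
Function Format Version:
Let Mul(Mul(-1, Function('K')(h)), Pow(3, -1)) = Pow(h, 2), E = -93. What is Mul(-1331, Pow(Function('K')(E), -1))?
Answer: Rational(1331, 25947) ≈ 0.051297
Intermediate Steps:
Function('K')(h) = Mul(-3, Pow(h, 2))
Mul(-1331, Pow(Function('K')(E), -1)) = Mul(-1331, Pow(Mul(-3, Pow(-93, 2)), -1)) = Mul(-1331, Pow(Mul(-3, 8649), -1)) = Mul(-1331, Pow(-25947, -1)) = Mul(-1331, Rational(-1, 25947)) = Rational(1331, 25947)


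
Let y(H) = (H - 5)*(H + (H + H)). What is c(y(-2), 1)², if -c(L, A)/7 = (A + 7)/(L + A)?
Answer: 3136/1849 ≈ 1.6961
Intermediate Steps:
y(H) = 3*H*(-5 + H) (y(H) = (-5 + H)*(H + 2*H) = (-5 + H)*(3*H) = 3*H*(-5 + H))
c(L, A) = -7*(7 + A)/(A + L) (c(L, A) = -7*(A + 7)/(L + A) = -7*(7 + A)/(A + L))
c(y(-2), 1)² = (7*(-7 - 1*1)/(1 + 3*(-2)*(-5 - 2)))² = (7*(-7 - 1)/(1 + 3*(-2)*(-7)))² = (7*(-8)/(1 + 42))² = (7*(-8)/43)² = (7*(1/43)*(-8))² = (-56/43)² = 3136/1849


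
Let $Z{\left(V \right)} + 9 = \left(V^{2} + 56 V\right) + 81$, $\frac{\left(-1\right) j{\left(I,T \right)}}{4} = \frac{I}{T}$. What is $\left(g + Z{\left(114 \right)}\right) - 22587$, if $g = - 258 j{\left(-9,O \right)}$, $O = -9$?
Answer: $-2103$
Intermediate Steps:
$j{\left(I,T \right)} = - \frac{4 I}{T}$ ($j{\left(I,T \right)} = - 4 \frac{I}{T} = - \frac{4 I}{T}$)
$Z{\left(V \right)} = 72 + V^{2} + 56 V$ ($Z{\left(V \right)} = -9 + \left(\left(V^{2} + 56 V\right) + 81\right) = -9 + \left(81 + V^{2} + 56 V\right) = 72 + V^{2} + 56 V$)
$g = 1032$ ($g = - 258 \left(\left(-4\right) \left(-9\right) \frac{1}{-9}\right) = - 258 \left(\left(-4\right) \left(-9\right) \left(- \frac{1}{9}\right)\right) = \left(-258\right) \left(-4\right) = 1032$)
$\left(g + Z{\left(114 \right)}\right) - 22587 = \left(1032 + \left(72 + 114^{2} + 56 \cdot 114\right)\right) - 22587 = \left(1032 + \left(72 + 12996 + 6384\right)\right) - 22587 = \left(1032 + 19452\right) - 22587 = 20484 - 22587 = -2103$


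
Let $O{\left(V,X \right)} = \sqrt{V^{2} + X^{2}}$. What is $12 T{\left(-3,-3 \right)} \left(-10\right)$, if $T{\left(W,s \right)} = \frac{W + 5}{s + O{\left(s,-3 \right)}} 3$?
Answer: $-240 - 240 \sqrt{2} \approx -579.41$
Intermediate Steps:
$T{\left(W,s \right)} = \frac{3 \left(5 + W\right)}{s + \sqrt{9 + s^{2}}}$ ($T{\left(W,s \right)} = \frac{W + 5}{s + \sqrt{s^{2} + \left(-3\right)^{2}}} \cdot 3 = \frac{5 + W}{s + \sqrt{s^{2} + 9}} \cdot 3 = \frac{5 + W}{s + \sqrt{9 + s^{2}}} \cdot 3 = \frac{3 \left(5 + W\right)}{s + \sqrt{9 + s^{2}}}$)
$12 T{\left(-3,-3 \right)} \left(-10\right) = 12 \frac{3 \left(5 - 3\right)}{-3 + \sqrt{9 + \left(-3\right)^{2}}} \left(-10\right) = 12 \cdot 3 \frac{1}{-3 + \sqrt{9 + 9}} \cdot 2 \left(-10\right) = 12 \cdot 3 \frac{1}{-3 + \sqrt{18}} \cdot 2 \left(-10\right) = 12 \cdot 3 \frac{1}{-3 + 3 \sqrt{2}} \cdot 2 \left(-10\right) = 12 \frac{6}{-3 + 3 \sqrt{2}} \left(-10\right) = \frac{72}{-3 + 3 \sqrt{2}} \left(-10\right) = - \frac{720}{-3 + 3 \sqrt{2}}$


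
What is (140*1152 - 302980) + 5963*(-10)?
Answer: -201330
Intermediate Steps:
(140*1152 - 302980) + 5963*(-10) = (161280 - 302980) - 59630 = -141700 - 59630 = -201330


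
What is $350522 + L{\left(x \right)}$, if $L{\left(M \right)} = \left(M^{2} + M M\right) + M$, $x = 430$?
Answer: $720752$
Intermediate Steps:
$L{\left(M \right)} = M + 2 M^{2}$ ($L{\left(M \right)} = \left(M^{2} + M^{2}\right) + M = 2 M^{2} + M = M + 2 M^{2}$)
$350522 + L{\left(x \right)} = 350522 + 430 \left(1 + 2 \cdot 430\right) = 350522 + 430 \left(1 + 860\right) = 350522 + 430 \cdot 861 = 350522 + 370230 = 720752$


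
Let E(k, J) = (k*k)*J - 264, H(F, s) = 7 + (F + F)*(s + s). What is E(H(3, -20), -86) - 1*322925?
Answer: -4992043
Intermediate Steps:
H(F, s) = 7 + 4*F*s (H(F, s) = 7 + (2*F)*(2*s) = 7 + 4*F*s)
E(k, J) = -264 + J*k**2 (E(k, J) = k**2*J - 264 = J*k**2 - 264 = -264 + J*k**2)
E(H(3, -20), -86) - 1*322925 = (-264 - 86*(7 + 4*3*(-20))**2) - 1*322925 = (-264 - 86*(7 - 240)**2) - 322925 = (-264 - 86*(-233)**2) - 322925 = (-264 - 86*54289) - 322925 = (-264 - 4668854) - 322925 = -4669118 - 322925 = -4992043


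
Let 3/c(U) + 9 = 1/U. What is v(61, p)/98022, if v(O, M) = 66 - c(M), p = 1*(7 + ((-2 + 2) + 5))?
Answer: 1183/1748059 ≈ 0.00067675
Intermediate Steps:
c(U) = 3/(-9 + 1/U)
p = 12 (p = 1*(7 + (0 + 5)) = 1*(7 + 5) = 1*12 = 12)
v(O, M) = 66 + 3*M/(-1 + 9*M) (v(O, M) = 66 - (-3)*M/(-1 + 9*M) = 66 + 3*M/(-1 + 9*M))
v(61, p)/98022 = (3*(-22 + 199*12)/(-1 + 9*12))/98022 = (3*(-22 + 2388)/(-1 + 108))*(1/98022) = (3*2366/107)*(1/98022) = (3*(1/107)*2366)*(1/98022) = (7098/107)*(1/98022) = 1183/1748059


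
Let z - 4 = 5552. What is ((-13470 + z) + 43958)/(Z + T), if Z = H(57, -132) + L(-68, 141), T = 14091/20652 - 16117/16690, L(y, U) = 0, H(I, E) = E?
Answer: -2070618947120/7599279609 ≈ -272.48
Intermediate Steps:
z = 5556 (z = 4 + 5552 = 5556)
T = -16278249/57446980 (T = 14091*(1/20652) - 16117*1/16690 = 4697/6884 - 16117/16690 = -16278249/57446980 ≈ -0.28336)
Z = -132 (Z = -132 + 0 = -132)
((-13470 + z) + 43958)/(Z + T) = ((-13470 + 5556) + 43958)/(-132 - 16278249/57446980) = (-7914 + 43958)/(-7599279609/57446980) = 36044*(-57446980/7599279609) = -2070618947120/7599279609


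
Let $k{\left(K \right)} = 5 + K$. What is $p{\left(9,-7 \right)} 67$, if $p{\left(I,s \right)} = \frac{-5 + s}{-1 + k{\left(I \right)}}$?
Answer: $- \frac{804}{13} \approx -61.846$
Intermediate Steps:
$p{\left(I,s \right)} = \frac{-5 + s}{4 + I}$ ($p{\left(I,s \right)} = \frac{-5 + s}{-1 + \left(5 + I\right)} = \frac{-5 + s}{4 + I}$)
$p{\left(9,-7 \right)} 67 = \frac{-5 - 7}{4 + 9} \cdot 67 = \frac{1}{13} \left(-12\right) 67 = \left(- \frac{12}{13}\right) 67 = - \frac{804}{13}$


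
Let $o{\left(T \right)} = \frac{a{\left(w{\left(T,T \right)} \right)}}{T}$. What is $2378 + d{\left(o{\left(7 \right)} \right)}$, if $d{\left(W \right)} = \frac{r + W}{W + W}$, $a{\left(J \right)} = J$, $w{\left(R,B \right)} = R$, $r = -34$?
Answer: $\frac{4723}{2} \approx 2361.5$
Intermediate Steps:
$o{\left(T \right)} = 1$ ($o{\left(T \right)} = \frac{T}{T} = 1$)
$d{\left(W \right)} = \frac{-34 + W}{2 W}$ ($d{\left(W \right)} = \frac{-34 + W}{W + W} = \frac{-34 + W}{2 W}$)
$2378 + d{\left(o{\left(7 \right)} \right)} = 2378 + \frac{-34 + 1}{2 \cdot 1} = 2378 + \frac{1}{2} \cdot 1 \left(-33\right) = 2378 - \frac{33}{2} = \frac{4723}{2}$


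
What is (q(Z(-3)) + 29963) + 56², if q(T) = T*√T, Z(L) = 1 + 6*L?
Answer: 33099 - 17*I*√17 ≈ 33099.0 - 70.093*I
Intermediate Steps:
q(T) = T^(3/2)
(q(Z(-3)) + 29963) + 56² = ((1 + 6*(-3))^(3/2) + 29963) + 56² = ((1 - 18)^(3/2) + 29963) + 3136 = ((-17)^(3/2) + 29963) + 3136 = (-17*I*√17 + 29963) + 3136 = (29963 - 17*I*√17) + 3136 = 33099 - 17*I*√17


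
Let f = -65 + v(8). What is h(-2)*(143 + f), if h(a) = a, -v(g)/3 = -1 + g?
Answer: -114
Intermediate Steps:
v(g) = 3 - 3*g (v(g) = -3*(-1 + g) = 3 - 3*g)
f = -86 (f = -65 + (3 - 3*8) = -65 + (3 - 24) = -65 - 21 = -86)
h(-2)*(143 + f) = -2*(143 - 86) = -2*57 = -114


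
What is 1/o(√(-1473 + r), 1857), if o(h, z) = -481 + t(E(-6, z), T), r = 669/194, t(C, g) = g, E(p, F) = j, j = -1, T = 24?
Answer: -1/457 ≈ -0.0021882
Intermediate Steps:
E(p, F) = -1
r = 669/194 (r = 669*(1/194) = 669/194 ≈ 3.4485)
o(h, z) = -457 (o(h, z) = -481 + 24 = -457)
1/o(√(-1473 + r), 1857) = 1/(-457) = -1/457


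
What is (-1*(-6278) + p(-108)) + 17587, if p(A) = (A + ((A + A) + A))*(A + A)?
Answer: 117177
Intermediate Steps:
p(A) = 8*A**2 (p(A) = (A + (2*A + A))*(2*A) = (A + 3*A)*(2*A) = (4*A)*(2*A) = 8*A**2)
(-1*(-6278) + p(-108)) + 17587 = (-1*(-6278) + 8*(-108)**2) + 17587 = (6278 + 8*11664) + 17587 = (6278 + 93312) + 17587 = 99590 + 17587 = 117177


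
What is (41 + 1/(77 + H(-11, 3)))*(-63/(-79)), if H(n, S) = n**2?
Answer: 56833/1738 ≈ 32.700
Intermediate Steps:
(41 + 1/(77 + H(-11, 3)))*(-63/(-79)) = (41 + 1/(77 + (-11)**2))*(-63/(-79)) = (41 + 1/(77 + 121))*(-63*(-1/79)) = (41 + 1/198)*(63/79) = (8119/198)*(63/79) = 56833/1738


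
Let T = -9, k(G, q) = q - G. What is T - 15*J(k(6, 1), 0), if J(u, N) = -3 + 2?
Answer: 6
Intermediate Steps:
J(u, N) = -1
T - 15*J(k(6, 1), 0) = -9 - 15*(-1) = -9 + 15 = 6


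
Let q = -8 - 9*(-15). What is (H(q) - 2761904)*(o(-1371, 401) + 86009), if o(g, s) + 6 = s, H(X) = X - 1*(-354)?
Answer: -238597992892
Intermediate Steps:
q = 127 (q = -8 + 135 = 127)
H(X) = 354 + X (H(X) = X + 354 = 354 + X)
o(g, s) = -6 + s
(H(q) - 2761904)*(o(-1371, 401) + 86009) = ((354 + 127) - 2761904)*((-6 + 401) + 86009) = (481 - 2761904)*(395 + 86009) = -2761423*86404 = -238597992892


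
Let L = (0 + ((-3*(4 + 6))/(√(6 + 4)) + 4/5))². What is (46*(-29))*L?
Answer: -3022844/25 + 32016*√10/5 ≈ -1.0067e+5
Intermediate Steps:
L = (⅘ - 3*√10)² (L = (0 + ((-3*10)/(√10) + 4*(⅕)))² = (0 + (-3*√10 + ⅘))² = (0 + (⅘ - 3*√10))² = (⅘ - 3*√10)² ≈ 75.461)
(46*(-29))*L = (46*(-29))*(2266/25 - 24*√10/5) = -1334*(2266/25 - 24*√10/5) = -3022844/25 + 32016*√10/5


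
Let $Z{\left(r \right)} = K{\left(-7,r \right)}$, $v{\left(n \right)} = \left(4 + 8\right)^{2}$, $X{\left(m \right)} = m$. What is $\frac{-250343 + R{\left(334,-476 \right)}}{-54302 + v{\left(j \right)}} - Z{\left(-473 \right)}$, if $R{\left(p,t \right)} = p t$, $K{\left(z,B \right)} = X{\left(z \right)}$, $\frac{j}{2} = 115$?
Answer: $\frac{788433}{54158} \approx 14.558$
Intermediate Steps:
$j = 230$ ($j = 2 \cdot 115 = 230$)
$v{\left(n \right)} = 144$ ($v{\left(n \right)} = 12^{2} = 144$)
$K{\left(z,B \right)} = z$
$Z{\left(r \right)} = -7$
$\frac{-250343 + R{\left(334,-476 \right)}}{-54302 + v{\left(j \right)}} - Z{\left(-473 \right)} = \frac{-250343 + 334 \left(-476\right)}{-54302 + 144} - -7 = \frac{-250343 - 158984}{-54158} + 7 = \left(-409327\right) \left(- \frac{1}{54158}\right) + 7 = \frac{409327}{54158} + 7 = \frac{788433}{54158}$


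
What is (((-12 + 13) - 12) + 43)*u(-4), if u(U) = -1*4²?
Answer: -512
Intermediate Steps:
u(U) = -16 (u(U) = -1*16 = -16)
(((-12 + 13) - 12) + 43)*u(-4) = (((-12 + 13) - 12) + 43)*(-16) = ((1 - 12) + 43)*(-16) = (-11 + 43)*(-16) = 32*(-16) = -512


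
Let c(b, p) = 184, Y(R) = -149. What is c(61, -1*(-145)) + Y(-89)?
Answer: 35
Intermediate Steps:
c(61, -1*(-145)) + Y(-89) = 184 - 149 = 35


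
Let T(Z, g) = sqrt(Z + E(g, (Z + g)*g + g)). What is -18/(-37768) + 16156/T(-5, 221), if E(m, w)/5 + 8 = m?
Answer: 9/18884 + 8078*sqrt(265)/265 ≈ 496.23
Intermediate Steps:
E(m, w) = -40 + 5*m
T(Z, g) = sqrt(-40 + Z + 5*g) (T(Z, g) = sqrt(Z + (-40 + 5*g)) = sqrt(-40 + Z + 5*g))
-18/(-37768) + 16156/T(-5, 221) = -18/(-37768) + 16156/(sqrt(-40 - 5 + 5*221)) = -18*(-1/37768) + 16156/(sqrt(-40 - 5 + 1105)) = 9/18884 + 16156/(sqrt(1060)) = 9/18884 + 16156/((2*sqrt(265))) = 9/18884 + 16156*(sqrt(265)/530) = 9/18884 + 8078*sqrt(265)/265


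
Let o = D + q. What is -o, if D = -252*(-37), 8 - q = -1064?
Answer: -10396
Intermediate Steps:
q = 1072 (q = 8 - 1*(-1064) = 8 + 1064 = 1072)
D = 9324
o = 10396 (o = 9324 + 1072 = 10396)
-o = -1*10396 = -10396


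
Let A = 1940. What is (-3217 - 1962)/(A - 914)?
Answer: -5179/1026 ≈ -5.0478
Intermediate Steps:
(-3217 - 1962)/(A - 914) = (-3217 - 1962)/(1940 - 914) = -5179/1026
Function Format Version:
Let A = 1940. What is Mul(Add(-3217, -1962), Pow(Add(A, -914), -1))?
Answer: Rational(-5179, 1026) ≈ -5.0478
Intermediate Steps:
Mul(Add(-3217, -1962), Pow(Add(A, -914), -1)) = Mul(Add(-3217, -1962), Pow(Add(1940, -914), -1)) = Mul(-5179, Pow(1026, -1)) = Mul(-5179, Rational(1, 1026)) = Rational(-5179, 1026)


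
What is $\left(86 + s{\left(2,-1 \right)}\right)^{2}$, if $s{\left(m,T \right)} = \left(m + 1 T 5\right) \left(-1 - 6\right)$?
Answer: $11449$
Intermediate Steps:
$s{\left(m,T \right)} = - 35 T - 7 m$ ($s{\left(m,T \right)} = \left(m + T 5\right) \left(-7\right) = \left(m + 5 T\right) \left(-7\right) = - 35 T - 7 m$)
$\left(86 + s{\left(2,-1 \right)}\right)^{2} = \left(86 - -21\right)^{2} = \left(86 + \left(35 - 14\right)\right)^{2} = \left(86 + 21\right)^{2} = 107^{2} = 11449$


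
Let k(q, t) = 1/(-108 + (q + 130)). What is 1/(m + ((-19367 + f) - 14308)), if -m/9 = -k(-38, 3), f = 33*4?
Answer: -16/536697 ≈ -2.9812e-5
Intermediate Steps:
f = 132
k(q, t) = 1/(22 + q) (k(q, t) = 1/(-108 + (130 + q)) = 1/(22 + q))
m = -9/16 (m = -(-9)/(22 - 38) = -(-9)/(-16) = -(-9)*(-1)/16 = -9*1/16 = -9/16 ≈ -0.56250)
1/(m + ((-19367 + f) - 14308)) = 1/(-9/16 + ((-19367 + 132) - 14308)) = 1/(-9/16 + (-19235 - 14308)) = 1/(-9/16 - 33543) = 1/(-536697/16) = -16/536697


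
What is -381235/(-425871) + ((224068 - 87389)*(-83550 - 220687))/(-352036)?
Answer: 571259568622303/4836191076 ≈ 1.1812e+5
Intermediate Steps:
-381235/(-425871) + ((224068 - 87389)*(-83550 - 220687))/(-352036) = -381235*(-1/425871) + (136679*(-304237))*(-1/352036) = 381235/425871 - 41582808923*(-1/352036) = 381235/425871 + 1341380933/11356 = 571259568622303/4836191076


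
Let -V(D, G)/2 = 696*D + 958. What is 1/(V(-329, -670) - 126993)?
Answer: 1/329059 ≈ 3.0390e-6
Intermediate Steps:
V(D, G) = -1916 - 1392*D (V(D, G) = -2*(696*D + 958) = -2*(958 + 696*D) = -1916 - 1392*D)
1/(V(-329, -670) - 126993) = 1/((-1916 - 1392*(-329)) - 126993) = 1/((-1916 + 457968) - 126993) = 1/(456052 - 126993) = 1/329059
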